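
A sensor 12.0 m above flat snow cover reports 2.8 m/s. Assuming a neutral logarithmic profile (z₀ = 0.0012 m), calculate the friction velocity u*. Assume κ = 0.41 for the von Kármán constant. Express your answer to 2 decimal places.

u* ≈ 0.12 m/s

Log law: V(z) = (u*/κ) · ln(z/z₀) ⇒ u* = κ · V / ln(z/z₀)
u* = 0.41 × 2.8 / ln(12.0/0.0012) = 0.41 × 2.8 / 9.2103
   = 1.1480 / 9.2103 = 0.1246 m/s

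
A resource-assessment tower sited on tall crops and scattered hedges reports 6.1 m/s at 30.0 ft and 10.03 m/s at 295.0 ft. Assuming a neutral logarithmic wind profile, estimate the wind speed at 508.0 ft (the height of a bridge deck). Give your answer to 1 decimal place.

11.0 m/s

Log law: V ∝ ln(z/z₀). From the pair, with r = V₁/V₂ = 0.60818,
ln z₀ = (ln z₁ − r·ln z₂)/(1 − r) = (3.4012 − 0.60818×5.6870)/0.39182 = -0.1467 → z₀ = 0.8636 ft
V₃ = V₁ · ln(z₃/z₀)/ln(z₁/z₀) = 6.1 × 6.3772/3.5479 = 10.9645 m/s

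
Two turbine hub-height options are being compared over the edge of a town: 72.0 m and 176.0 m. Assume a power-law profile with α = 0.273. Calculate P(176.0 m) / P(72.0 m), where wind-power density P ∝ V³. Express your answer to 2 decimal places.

Speed ratio: V_B/V_A = (z_B/z_A)^α = (176.0/72.0)^0.273 = (2.4444)^0.273 = 1.27636
Power-density ratio: P_B/P_A = (V_B/V_A)³ = (1.27636)³ = 2.07931

2.08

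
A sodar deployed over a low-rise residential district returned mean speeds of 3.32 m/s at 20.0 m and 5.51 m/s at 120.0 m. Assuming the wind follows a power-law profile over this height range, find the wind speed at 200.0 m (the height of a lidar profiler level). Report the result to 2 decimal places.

6.37 m/s

First find α: α = ln(V₂/V₁)/ln(z₂/z₁) = ln(5.51/3.32)/ln(120.0/20.0) = 0.50660/1.79176 = 0.2827
Extrapolate from 120.0 m to 200.0 m: V₃ = 5.51 × (200.0/120.0)^0.2827 = 5.51 × 1.1554 = 6.3661 m/s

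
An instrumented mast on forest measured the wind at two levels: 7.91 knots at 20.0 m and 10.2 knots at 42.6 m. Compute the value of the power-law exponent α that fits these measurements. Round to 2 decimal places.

α ≈ 0.34

Power law: V₂/V₁ = (z₂/z₁)^α ⇒ α = ln(V₂/V₁) / ln(z₂/z₁)
α = ln(10.2/7.91) / ln(42.6/20.0) = ln(1.2895) / ln(2.1300)
  = 0.25426 / 0.75612 = 0.33627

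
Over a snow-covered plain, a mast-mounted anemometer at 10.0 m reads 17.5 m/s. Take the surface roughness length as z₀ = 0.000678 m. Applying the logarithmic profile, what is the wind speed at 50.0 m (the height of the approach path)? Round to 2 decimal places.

20.43 m/s

Log law: V(z) ∝ ln(z/z₀), so V₂/V₁ = ln(z₂/z₀) / ln(z₁/z₀).
ln(50.0/0.000678) = 11.2084, ln(10.0/0.000678) = 9.5989
V₂ = 17.5 × 11.2084/9.5989 = 17.5 × 1.1677 = 20.4342 m/s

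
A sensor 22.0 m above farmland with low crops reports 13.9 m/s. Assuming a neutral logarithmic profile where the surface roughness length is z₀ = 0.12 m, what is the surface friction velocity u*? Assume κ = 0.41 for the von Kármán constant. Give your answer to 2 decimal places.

u* ≈ 1.09 m/s

Log law: V(z) = (u*/κ) · ln(z/z₀) ⇒ u* = κ · V / ln(z/z₀)
u* = 0.41 × 13.9 / ln(22.0/0.12) = 0.41 × 13.9 / 5.2113
   = 5.6990 / 5.2113 = 1.0936 m/s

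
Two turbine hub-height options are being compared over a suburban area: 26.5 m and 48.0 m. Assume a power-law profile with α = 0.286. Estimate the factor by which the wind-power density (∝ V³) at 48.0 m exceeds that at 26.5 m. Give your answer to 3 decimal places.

Speed ratio: V_B/V_A = (z_B/z_A)^α = (48.0/26.5)^0.286 = (1.8113)^0.286 = 1.18519
Power-density ratio: P_B/P_A = (V_B/V_A)³ = (1.18519)³ = 1.66479

1.665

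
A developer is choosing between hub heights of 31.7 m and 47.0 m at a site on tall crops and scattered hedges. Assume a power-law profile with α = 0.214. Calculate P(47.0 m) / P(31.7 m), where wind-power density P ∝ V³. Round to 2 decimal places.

1.29

Speed ratio: V_B/V_A = (z_B/z_A)^α = (47.0/31.7)^0.214 = (1.4826)^0.214 = 1.08793
Power-density ratio: P_B/P_A = (V_B/V_A)³ = (1.08793)³ = 1.28768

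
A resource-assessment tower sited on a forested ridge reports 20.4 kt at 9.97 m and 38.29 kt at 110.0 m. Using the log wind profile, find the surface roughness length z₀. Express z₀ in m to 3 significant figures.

z₀ ≈ 0.645 m

Log law: V(z) ∝ ln(z/z₀). With r = V₁/V₂ = 20.4/38.29 = 0.53278,
r · ln(z₂/z₀) = ln(z₁/z₀) ⇒ ln z₀ = (ln z₁ − r·ln z₂)/(1 − r)
ln z₀ = (2.29958 − 0.53278×4.70048) / 0.46722 = -0.4382
z₀ = exp(-0.4382) = 0.6452 m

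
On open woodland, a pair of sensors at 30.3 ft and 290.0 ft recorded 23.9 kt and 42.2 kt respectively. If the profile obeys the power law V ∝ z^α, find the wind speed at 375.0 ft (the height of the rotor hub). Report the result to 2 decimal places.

45.02 kt

First find α: α = ln(V₂/V₁)/ln(z₂/z₁) = ln(42.2/23.9)/ln(290.0/30.3) = 0.56854/2.25873 = 0.2517
Extrapolate from 290.0 ft to 375.0 ft: V₃ = 42.2 × (375.0/290.0)^0.2517 = 42.2 × 1.0668 = 45.0206 kt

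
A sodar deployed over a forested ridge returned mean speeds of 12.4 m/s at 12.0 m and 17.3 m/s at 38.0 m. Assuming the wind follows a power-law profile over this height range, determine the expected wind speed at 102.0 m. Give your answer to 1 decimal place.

First find α: α = ln(V₂/V₁)/ln(z₂/z₁) = ln(17.3/12.4)/ln(38.0/12.0) = 0.33301/1.15268 = 0.2889
Extrapolate from 38.0 m to 102.0 m: V₃ = 17.3 × (102.0/38.0)^0.2889 = 17.3 × 1.3301 = 23.0108 m/s

23.0 m/s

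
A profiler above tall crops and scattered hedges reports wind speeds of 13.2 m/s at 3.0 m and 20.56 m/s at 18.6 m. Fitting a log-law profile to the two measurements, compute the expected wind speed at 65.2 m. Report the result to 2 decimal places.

Log law: V ∝ ln(z/z₀). From the pair, with r = V₁/V₂ = 0.64202,
ln z₀ = (ln z₁ − r·ln z₂)/(1 − r) = (1.0986 − 0.64202×2.9232)/0.35798 = -2.1737 → z₀ = 0.1138 m
V₃ = V₁ · ln(z₃/z₀)/ln(z₁/z₀) = 13.2 × 6.3511/3.2723 = 25.6197 m/s

25.62 m/s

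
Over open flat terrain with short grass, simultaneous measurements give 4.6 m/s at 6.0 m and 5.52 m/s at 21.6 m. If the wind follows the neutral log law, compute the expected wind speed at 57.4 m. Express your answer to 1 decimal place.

6.2 m/s

Log law: V ∝ ln(z/z₀). From the pair, with r = V₁/V₂ = 0.83333,
ln z₀ = (ln z₁ − r·ln z₂)/(1 − r) = (1.7918 − 0.83333×3.0727)/0.16667 = -4.6129 → z₀ = 0.009923 m
V₃ = V₁ · ln(z₃/z₀)/ln(z₁/z₀) = 4.6 × 8.6630/6.4047 = 6.2220 m/s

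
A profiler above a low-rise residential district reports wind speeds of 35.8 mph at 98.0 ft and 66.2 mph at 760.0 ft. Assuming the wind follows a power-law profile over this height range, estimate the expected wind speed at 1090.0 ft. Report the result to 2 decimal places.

73.77 mph

First find α: α = ln(V₂/V₁)/ln(z₂/z₁) = ln(66.2/35.8)/ln(760.0/98.0) = 0.61473/2.04835 = 0.3001
Extrapolate from 760.0 ft to 1090.0 ft: V₃ = 66.2 × (1090.0/760.0)^0.3001 = 66.2 × 1.1143 = 73.7665 mph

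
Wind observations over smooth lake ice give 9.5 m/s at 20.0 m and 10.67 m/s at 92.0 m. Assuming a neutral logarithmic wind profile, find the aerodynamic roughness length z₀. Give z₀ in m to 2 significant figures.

z₀ ≈ 0.000083 m

Log law: V(z) ∝ ln(z/z₀). With r = V₁/V₂ = 9.5/10.67 = 0.89035,
r · ln(z₂/z₀) = ln(z₁/z₀) ⇒ ln z₀ = (ln z₁ − r·ln z₂)/(1 − r)
ln z₀ = (2.99573 − 0.89035×4.52179) / 0.10965 = -9.3953
z₀ = exp(-9.3953) = 0.00008311 m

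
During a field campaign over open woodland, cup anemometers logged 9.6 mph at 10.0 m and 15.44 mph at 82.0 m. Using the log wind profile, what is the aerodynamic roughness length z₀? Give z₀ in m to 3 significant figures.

Log law: V(z) ∝ ln(z/z₀). With r = V₁/V₂ = 9.6/15.44 = 0.62176,
r · ln(z₂/z₀) = ln(z₁/z₀) ⇒ ln z₀ = (ln z₁ − r·ln z₂)/(1 − r)
ln z₀ = (2.30259 − 0.62176×4.40672) / 0.37824 = -1.1563
z₀ = exp(-1.1563) = 0.3147 m

z₀ ≈ 0.315 m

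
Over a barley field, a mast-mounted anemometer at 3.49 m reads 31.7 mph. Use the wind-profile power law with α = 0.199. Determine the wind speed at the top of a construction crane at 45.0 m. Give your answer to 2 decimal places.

52.73 mph

Power-law profile: V₂ = V₁ · (z₂/z₁)^α
V₂ = 31.7 × (45.0/3.49)^0.199 = 31.7 × (12.8940)^0.199
    = 31.7 × 1.6633 = 52.7262 mph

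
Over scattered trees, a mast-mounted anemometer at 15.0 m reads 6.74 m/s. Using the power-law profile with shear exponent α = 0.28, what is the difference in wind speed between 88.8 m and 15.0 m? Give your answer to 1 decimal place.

Power law: V₂ = V₁ · (z₂/z₁)^α = 6.74 × (5.9200)^0.28 = 11.0894 m/s
ΔV = 11.0894 − 6.74 = 4.3494 m/s

4.3 m/s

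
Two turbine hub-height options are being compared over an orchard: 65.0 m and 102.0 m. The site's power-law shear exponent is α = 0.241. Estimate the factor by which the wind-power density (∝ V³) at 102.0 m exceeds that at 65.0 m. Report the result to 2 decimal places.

Speed ratio: V_B/V_A = (z_B/z_A)^α = (102.0/65.0)^0.241 = (1.5692)^0.241 = 1.11471
Power-density ratio: P_B/P_A = (V_B/V_A)³ = (1.11471)³ = 1.38510

1.39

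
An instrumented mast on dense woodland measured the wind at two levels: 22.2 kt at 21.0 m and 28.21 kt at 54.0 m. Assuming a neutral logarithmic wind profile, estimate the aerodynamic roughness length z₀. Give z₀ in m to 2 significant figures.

z₀ ≈ 0.64 m

Log law: V(z) ∝ ln(z/z₀). With r = V₁/V₂ = 22.2/28.21 = 0.78695,
r · ln(z₂/z₀) = ln(z₁/z₀) ⇒ ln z₀ = (ln z₁ − r·ln z₂)/(1 − r)
ln z₀ = (3.04452 − 0.78695×3.98898) / 0.21305 = -0.4442
z₀ = exp(-0.4442) = 0.6414 m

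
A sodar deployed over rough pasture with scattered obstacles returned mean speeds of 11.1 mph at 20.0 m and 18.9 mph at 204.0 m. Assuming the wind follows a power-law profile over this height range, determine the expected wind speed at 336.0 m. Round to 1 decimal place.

21.2 mph

First find α: α = ln(V₂/V₁)/ln(z₂/z₁) = ln(18.9/11.1)/ln(204.0/20.0) = 0.53222/2.32239 = 0.2292
Extrapolate from 204.0 m to 336.0 m: V₃ = 18.9 × (336.0/204.0)^0.2292 = 18.9 × 1.1211 = 21.1897 mph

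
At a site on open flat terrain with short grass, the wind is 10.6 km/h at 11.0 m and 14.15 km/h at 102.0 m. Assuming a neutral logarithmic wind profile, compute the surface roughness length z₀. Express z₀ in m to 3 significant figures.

Log law: V(z) ∝ ln(z/z₀). With r = V₁/V₂ = 10.6/14.15 = 0.74912,
r · ln(z₂/z₀) = ln(z₁/z₀) ⇒ ln z₀ = (ln z₁ − r·ln z₂)/(1 − r)
ln z₀ = (2.39790 − 0.74912×4.62497) / 0.25088 = -4.2520
z₀ = exp(-4.2520) = 0.01424 m

z₀ ≈ 0.0142 m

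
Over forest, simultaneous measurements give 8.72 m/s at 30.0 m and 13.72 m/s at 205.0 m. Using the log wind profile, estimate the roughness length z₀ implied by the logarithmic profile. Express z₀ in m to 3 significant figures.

z₀ ≈ 1.05 m

Log law: V(z) ∝ ln(z/z₀). With r = V₁/V₂ = 8.72/13.72 = 0.63557,
r · ln(z₂/z₀) = ln(z₁/z₀) ⇒ ln z₀ = (ln z₁ − r·ln z₂)/(1 − r)
ln z₀ = (3.40120 − 0.63557×5.32301) / 0.36443 = 0.0496
z₀ = exp(0.0496) = 1.051 m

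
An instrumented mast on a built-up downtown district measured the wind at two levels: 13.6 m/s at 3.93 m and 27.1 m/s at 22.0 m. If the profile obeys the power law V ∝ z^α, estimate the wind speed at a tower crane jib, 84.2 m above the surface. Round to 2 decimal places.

46.38 m/s

First find α: α = ln(V₂/V₁)/ln(z₂/z₁) = ln(27.1/13.6)/ln(22.0/3.93) = 0.68946/1.72240 = 0.4003
Extrapolate from 22.0 m to 84.2 m: V₃ = 27.1 × (84.2/22.0)^0.4003 = 27.1 × 1.7113 = 46.3762 m/s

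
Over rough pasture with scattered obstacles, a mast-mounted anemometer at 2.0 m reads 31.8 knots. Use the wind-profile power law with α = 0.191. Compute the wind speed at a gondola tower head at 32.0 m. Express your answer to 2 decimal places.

Power-law profile: V₂ = V₁ · (z₂/z₁)^α
V₂ = 31.8 × (32.0/2.0)^0.191 = 31.8 × (16.0000)^0.191
    = 31.8 × 1.6982 = 54.0025 knots

54.00 knots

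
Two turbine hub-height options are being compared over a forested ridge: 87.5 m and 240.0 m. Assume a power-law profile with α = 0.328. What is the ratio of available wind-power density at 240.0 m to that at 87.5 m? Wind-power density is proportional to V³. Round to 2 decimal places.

2.70

Speed ratio: V_B/V_A = (z_B/z_A)^α = (240.0/87.5)^0.328 = (2.7429)^0.328 = 1.39229
Power-density ratio: P_B/P_A = (V_B/V_A)³ = (1.39229)³ = 2.69893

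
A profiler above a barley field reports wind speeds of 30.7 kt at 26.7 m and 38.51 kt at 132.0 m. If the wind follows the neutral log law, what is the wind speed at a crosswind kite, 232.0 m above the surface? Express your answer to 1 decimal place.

41.3 kt

Log law: V ∝ ln(z/z₀). From the pair, with r = V₁/V₂ = 0.79720,
ln z₀ = (ln z₁ − r·ln z₂)/(1 − r) = (3.2847 − 0.79720×4.8828)/0.20280 = -2.9974 → z₀ = 0.04992 m
V₃ = V₁ · ln(z₃/z₀)/ln(z₁/z₀) = 30.7 × 8.4441/6.2821 = 41.2659 kt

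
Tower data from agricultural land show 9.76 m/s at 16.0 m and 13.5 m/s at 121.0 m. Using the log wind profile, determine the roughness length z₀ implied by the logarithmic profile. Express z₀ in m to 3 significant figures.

Log law: V(z) ∝ ln(z/z₀). With r = V₁/V₂ = 9.76/13.5 = 0.72296,
r · ln(z₂/z₀) = ln(z₁/z₀) ⇒ ln z₀ = (ln z₁ − r·ln z₂)/(1 − r)
ln z₀ = (2.77259 − 0.72296×4.79579) / 0.27704 = -2.5072
z₀ = exp(-2.5072) = 0.08150 m

z₀ ≈ 0.0815 m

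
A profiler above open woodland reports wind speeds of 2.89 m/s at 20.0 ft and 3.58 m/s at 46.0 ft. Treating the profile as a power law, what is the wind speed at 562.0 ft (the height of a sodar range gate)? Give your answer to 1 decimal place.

6.8 m/s

First find α: α = ln(V₂/V₁)/ln(z₂/z₁) = ln(3.58/2.89)/ln(46.0/20.0) = 0.21411/0.83291 = 0.2571
Extrapolate from 46.0 ft to 562.0 ft: V₃ = 3.58 × (562.0/46.0)^0.2571 = 3.58 × 1.9029 = 6.8124 m/s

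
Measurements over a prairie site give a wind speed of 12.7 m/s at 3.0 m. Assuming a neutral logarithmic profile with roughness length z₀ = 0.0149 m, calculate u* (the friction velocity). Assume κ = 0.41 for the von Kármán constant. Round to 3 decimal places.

u* ≈ 0.982 m/s

Log law: V(z) = (u*/κ) · ln(z/z₀) ⇒ u* = κ · V / ln(z/z₀)
u* = 0.41 × 12.7 / ln(3.0/0.0149) = 0.41 × 12.7 / 5.3050
   = 5.2070 / 5.3050 = 0.9815 m/s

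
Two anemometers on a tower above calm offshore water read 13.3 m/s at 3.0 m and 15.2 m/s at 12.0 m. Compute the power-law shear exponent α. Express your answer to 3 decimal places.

α ≈ 0.096

Power law: V₂/V₁ = (z₂/z₁)^α ⇒ α = ln(V₂/V₁) / ln(z₂/z₁)
α = ln(15.2/13.3) / ln(12.0/3.0) = ln(1.1429) / ln(4.0000)
  = 0.13353 / 1.38629 = 0.09632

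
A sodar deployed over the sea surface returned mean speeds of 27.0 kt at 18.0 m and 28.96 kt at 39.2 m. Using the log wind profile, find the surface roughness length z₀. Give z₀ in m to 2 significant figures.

z₀ ≈ 0.00040 m

Log law: V(z) ∝ ln(z/z₀). With r = V₁/V₂ = 27.0/28.96 = 0.93232,
r · ln(z₂/z₀) = ln(z₁/z₀) ⇒ ln z₀ = (ln z₁ − r·ln z₂)/(1 − r)
ln z₀ = (2.89037 − 0.93232×3.66868) / 0.06768 = -7.8312
z₀ = exp(-7.8312) = 0.0003972 m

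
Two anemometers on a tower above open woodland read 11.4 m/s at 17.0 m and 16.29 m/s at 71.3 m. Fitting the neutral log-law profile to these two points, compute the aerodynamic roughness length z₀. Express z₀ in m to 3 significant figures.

Log law: V(z) ∝ ln(z/z₀). With r = V₁/V₂ = 11.4/16.29 = 0.69982,
r · ln(z₂/z₀) = ln(z₁/z₀) ⇒ ln z₀ = (ln z₁ − r·ln z₂)/(1 − r)
ln z₀ = (2.83321 − 0.69982×4.26690) / 0.30018 = -0.5091
z₀ = exp(-0.5091) = 0.6010 m

z₀ ≈ 0.601 m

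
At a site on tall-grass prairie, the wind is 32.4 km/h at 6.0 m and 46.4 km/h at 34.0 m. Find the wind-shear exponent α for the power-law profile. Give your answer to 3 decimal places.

α ≈ 0.207

Power law: V₂/V₁ = (z₂/z₁)^α ⇒ α = ln(V₂/V₁) / ln(z₂/z₁)
α = ln(46.4/32.4) / ln(34.0/6.0) = ln(1.4321) / ln(5.6667)
  = 0.35914 / 1.73460 = 0.20705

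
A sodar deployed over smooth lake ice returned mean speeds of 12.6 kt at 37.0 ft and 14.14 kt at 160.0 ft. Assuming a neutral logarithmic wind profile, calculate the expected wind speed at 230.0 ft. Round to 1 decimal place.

Log law: V ∝ ln(z/z₀). From the pair, with r = V₁/V₂ = 0.89109,
ln z₀ = (ln z₁ − r·ln z₂)/(1 − r) = (3.6109 − 0.89109×5.0752)/0.10891 = -8.3694 → z₀ = 0.0002319 ft
V₃ = V₁ · ln(z₃/z₀)/ln(z₁/z₀) = 12.6 × 13.8074/11.9803 = 14.5217 kt

14.5 kt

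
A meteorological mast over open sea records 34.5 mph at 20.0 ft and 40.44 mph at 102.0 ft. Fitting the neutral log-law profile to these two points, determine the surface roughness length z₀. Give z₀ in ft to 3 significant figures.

z₀ ≈ 0.00155 ft

Log law: V(z) ∝ ln(z/z₀). With r = V₁/V₂ = 34.5/40.44 = 0.85312,
r · ln(z₂/z₀) = ln(z₁/z₀) ⇒ ln z₀ = (ln z₁ − r·ln z₂)/(1 − r)
ln z₀ = (2.99573 − 0.85312×4.62497) / 0.14688 = -6.4670
z₀ = exp(-6.4670) = 0.001554 ft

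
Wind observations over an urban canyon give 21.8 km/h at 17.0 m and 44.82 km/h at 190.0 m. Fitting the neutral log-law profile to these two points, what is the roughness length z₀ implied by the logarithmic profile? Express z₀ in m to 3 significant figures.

Log law: V(z) ∝ ln(z/z₀). With r = V₁/V₂ = 21.8/44.82 = 0.48639,
r · ln(z₂/z₀) = ln(z₁/z₀) ⇒ ln z₀ = (ln z₁ − r·ln z₂)/(1 − r)
ln z₀ = (2.83321 − 0.48639×5.24702) / 0.51361 = 0.5473
z₀ = exp(0.5473) = 1.729 m

z₀ ≈ 1.73 m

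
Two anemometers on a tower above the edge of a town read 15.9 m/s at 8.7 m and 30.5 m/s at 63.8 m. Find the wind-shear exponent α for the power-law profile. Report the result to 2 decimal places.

α ≈ 0.33

Power law: V₂/V₁ = (z₂/z₁)^α ⇒ α = ln(V₂/V₁) / ln(z₂/z₁)
α = ln(30.5/15.9) / ln(63.8/8.7) = ln(1.9182) / ln(7.3333)
  = 0.65141 / 1.99243 = 0.32694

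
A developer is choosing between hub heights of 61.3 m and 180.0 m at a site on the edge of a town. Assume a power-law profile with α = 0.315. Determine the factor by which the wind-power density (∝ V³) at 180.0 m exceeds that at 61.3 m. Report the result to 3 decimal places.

Speed ratio: V_B/V_A = (z_B/z_A)^α = (180.0/61.3)^0.315 = (2.9364)^0.315 = 1.40398
Power-density ratio: P_B/P_A = (V_B/V_A)³ = (1.40398)³ = 2.76747

2.767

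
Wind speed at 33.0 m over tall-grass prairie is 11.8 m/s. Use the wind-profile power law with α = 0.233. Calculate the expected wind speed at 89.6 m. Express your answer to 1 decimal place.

Power-law profile: V₂ = V₁ · (z₂/z₁)^α
V₂ = 11.8 × (89.6/33.0)^0.233 = 11.8 × (2.7152)^0.233
    = 11.8 × 1.2620 = 14.8921 m/s

14.9 m/s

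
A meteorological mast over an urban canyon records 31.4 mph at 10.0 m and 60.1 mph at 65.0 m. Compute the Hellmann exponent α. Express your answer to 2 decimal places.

α ≈ 0.35

Power law: V₂/V₁ = (z₂/z₁)^α ⇒ α = ln(V₂/V₁) / ln(z₂/z₁)
α = ln(60.1/31.4) / ln(65.0/10.0) = ln(1.9140) / ln(6.5000)
  = 0.64920 / 1.87180 = 0.34683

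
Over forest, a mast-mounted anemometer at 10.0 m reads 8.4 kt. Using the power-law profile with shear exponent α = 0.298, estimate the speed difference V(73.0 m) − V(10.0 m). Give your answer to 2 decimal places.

Power law: V₂ = V₁ · (z₂/z₁)^α = 8.4 × (7.3000)^0.298 = 15.1897 kt
ΔV = 15.1897 − 8.4 = 6.7897 kt

6.79 kt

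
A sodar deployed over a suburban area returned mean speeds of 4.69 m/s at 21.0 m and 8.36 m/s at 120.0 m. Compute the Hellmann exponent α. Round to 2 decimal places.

Power law: V₂/V₁ = (z₂/z₁)^α ⇒ α = ln(V₂/V₁) / ln(z₂/z₁)
α = ln(8.36/4.69) / ln(120.0/21.0) = ln(1.7825) / ln(5.7143)
  = 0.57803 / 1.74297 = 0.33163

α ≈ 0.33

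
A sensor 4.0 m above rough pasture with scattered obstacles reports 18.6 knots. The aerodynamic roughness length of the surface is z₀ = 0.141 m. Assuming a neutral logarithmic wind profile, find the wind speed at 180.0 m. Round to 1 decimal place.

Log law: V(z) ∝ ln(z/z₀), so V₂/V₁ = ln(z₂/z₀) / ln(z₁/z₀).
ln(180.0/0.141) = 7.1520, ln(4.0/0.141) = 3.3453
V₂ = 18.6 × 7.1520/3.3453 = 18.6 × 2.1379 = 39.7653 knots

39.8 knots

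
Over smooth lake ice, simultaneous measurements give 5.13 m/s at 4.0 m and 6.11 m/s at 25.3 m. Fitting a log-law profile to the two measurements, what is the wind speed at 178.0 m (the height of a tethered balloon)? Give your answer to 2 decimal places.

7.15 m/s

Log law: V ∝ ln(z/z₀). From the pair, with r = V₁/V₂ = 0.83961,
ln z₀ = (ln z₁ − r·ln z₂)/(1 − r) = (1.3863 − 0.83961×3.2308)/0.16039 = -8.2692 → z₀ = 0.0002563 m
V₃ = V₁ · ln(z₃/z₀)/ln(z₁/z₀) = 5.13 × 13.4509/9.6554 = 7.1466 m/s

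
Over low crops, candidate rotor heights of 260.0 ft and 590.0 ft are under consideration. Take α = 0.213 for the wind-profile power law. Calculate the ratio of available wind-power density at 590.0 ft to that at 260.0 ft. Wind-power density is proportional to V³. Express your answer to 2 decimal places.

Speed ratio: V_B/V_A = (z_B/z_A)^α = (590.0/260.0)^0.213 = (2.2692)^0.213 = 1.19070
Power-density ratio: P_B/P_A = (V_B/V_A)³ = (1.19070)³ = 1.68813

1.69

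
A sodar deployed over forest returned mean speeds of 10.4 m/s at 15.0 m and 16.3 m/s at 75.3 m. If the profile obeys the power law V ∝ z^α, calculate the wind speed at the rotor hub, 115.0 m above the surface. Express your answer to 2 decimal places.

First find α: α = ln(V₂/V₁)/ln(z₂/z₁) = ln(16.3/10.4)/ln(75.3/15.0) = 0.44936/1.61343 = 0.2785
Extrapolate from 75.3 m to 115.0 m: V₃ = 16.3 × (115.0/75.3)^0.2785 = 16.3 × 1.1252 = 18.3403 m/s

18.34 m/s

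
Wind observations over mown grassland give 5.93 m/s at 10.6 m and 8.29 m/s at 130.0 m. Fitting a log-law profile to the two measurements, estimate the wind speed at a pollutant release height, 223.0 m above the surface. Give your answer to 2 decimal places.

8.80 m/s

Log law: V ∝ ln(z/z₀). From the pair, with r = V₁/V₂ = 0.71532,
ln z₀ = (ln z₁ − r·ln z₂)/(1 − r) = (2.3609 − 0.71532×4.8675)/0.28468 = -3.9377 → z₀ = 0.01949 m
V₃ = V₁ · ln(z₃/z₀)/ln(z₁/z₀) = 5.93 × 9.3449/6.2986 = 8.7981 m/s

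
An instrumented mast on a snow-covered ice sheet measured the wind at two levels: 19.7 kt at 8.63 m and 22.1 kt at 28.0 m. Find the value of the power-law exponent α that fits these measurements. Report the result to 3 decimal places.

Power law: V₂/V₁ = (z₂/z₁)^α ⇒ α = ln(V₂/V₁) / ln(z₂/z₁)
α = ln(22.1/19.7) / ln(28.0/8.63) = ln(1.1218) / ln(3.2445)
  = 0.11496 / 1.17696 = 0.09767

α ≈ 0.098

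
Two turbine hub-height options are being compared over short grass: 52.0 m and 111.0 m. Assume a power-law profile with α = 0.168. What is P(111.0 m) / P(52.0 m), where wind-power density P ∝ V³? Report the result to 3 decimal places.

Speed ratio: V_B/V_A = (z_B/z_A)^α = (111.0/52.0)^0.168 = (2.1346)^0.168 = 1.13586
Power-density ratio: P_B/P_A = (V_B/V_A)³ = (1.13586)³ = 1.46547

1.465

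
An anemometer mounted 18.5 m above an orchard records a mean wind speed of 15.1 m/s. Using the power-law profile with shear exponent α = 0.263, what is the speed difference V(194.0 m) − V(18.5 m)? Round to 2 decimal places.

12.92 m/s

Power law: V₂ = V₁ · (z₂/z₁)^α = 15.1 × (10.4865)^0.263 = 28.0158 m/s
ΔV = 28.0158 − 15.1 = 12.9158 m/s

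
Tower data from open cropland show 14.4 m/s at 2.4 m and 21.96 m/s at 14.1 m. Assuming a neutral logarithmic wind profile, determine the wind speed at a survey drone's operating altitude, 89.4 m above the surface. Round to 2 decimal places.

29.85 m/s

Log law: V ∝ ln(z/z₀). From the pair, with r = V₁/V₂ = 0.65574,
ln z₀ = (ln z₁ − r·ln z₂)/(1 − r) = (0.8755 − 0.65574×2.6462)/0.34426 = -2.4973 → z₀ = 0.08231 m
V₃ = V₁ · ln(z₃/z₀)/ln(z₁/z₀) = 14.4 × 6.9904/3.3728 = 29.8455 m/s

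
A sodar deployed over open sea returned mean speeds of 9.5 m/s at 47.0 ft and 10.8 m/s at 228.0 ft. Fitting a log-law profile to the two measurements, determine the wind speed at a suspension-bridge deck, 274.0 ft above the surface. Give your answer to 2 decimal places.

Log law: V ∝ ln(z/z₀). From the pair, with r = V₁/V₂ = 0.87963,
ln z₀ = (ln z₁ − r·ln z₂)/(1 − r) = (3.8501 − 0.87963×5.4293)/0.12037 = -7.6901 → z₀ = 0.0004573 ft
V₃ = V₁ · ln(z₃/z₀)/ln(z₁/z₀) = 9.5 × 13.3033/11.5403 = 10.9513 m/s

10.95 m/s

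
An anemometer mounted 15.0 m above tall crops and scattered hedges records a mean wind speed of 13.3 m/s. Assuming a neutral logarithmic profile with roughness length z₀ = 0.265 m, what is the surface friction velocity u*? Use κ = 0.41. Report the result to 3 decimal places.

Log law: V(z) = (u*/κ) · ln(z/z₀) ⇒ u* = κ · V / ln(z/z₀)
u* = 0.41 × 13.3 / ln(15.0/0.265) = 0.41 × 13.3 / 4.0361
   = 5.4530 / 4.0361 = 1.3511 m/s

u* ≈ 1.351 m/s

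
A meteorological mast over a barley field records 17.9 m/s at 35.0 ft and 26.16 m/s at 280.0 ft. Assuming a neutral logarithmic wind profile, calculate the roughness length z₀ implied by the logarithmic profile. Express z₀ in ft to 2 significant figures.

Log law: V(z) ∝ ln(z/z₀). With r = V₁/V₂ = 17.9/26.16 = 0.68425,
r · ln(z₂/z₀) = ln(z₁/z₀) ⇒ ln z₀ = (ln z₁ − r·ln z₂)/(1 − r)
ln z₀ = (3.55535 − 0.68425×5.63479) / 0.31575 = -0.9509
z₀ = exp(-0.9509) = 0.3864 ft

z₀ ≈ 0.39 ft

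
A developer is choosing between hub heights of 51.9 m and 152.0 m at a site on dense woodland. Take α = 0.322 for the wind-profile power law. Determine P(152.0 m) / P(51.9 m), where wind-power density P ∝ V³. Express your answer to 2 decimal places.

2.82

Speed ratio: V_B/V_A = (z_B/z_A)^α = (152.0/51.9)^0.322 = (2.9287)^0.322 = 1.41342
Power-density ratio: P_B/P_A = (V_B/V_A)³ = (1.41342)³ = 2.82364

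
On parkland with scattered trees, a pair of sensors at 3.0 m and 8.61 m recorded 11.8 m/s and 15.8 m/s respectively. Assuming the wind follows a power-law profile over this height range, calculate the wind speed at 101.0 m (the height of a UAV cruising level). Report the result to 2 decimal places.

31.24 m/s

First find α: α = ln(V₂/V₁)/ln(z₂/z₁) = ln(15.8/11.8)/ln(8.61/3.0) = 0.29191/1.05431 = 0.2769
Extrapolate from 8.61 m to 101.0 m: V₃ = 15.8 × (101.0/8.61)^0.2769 = 15.8 × 1.9773 = 31.2408 m/s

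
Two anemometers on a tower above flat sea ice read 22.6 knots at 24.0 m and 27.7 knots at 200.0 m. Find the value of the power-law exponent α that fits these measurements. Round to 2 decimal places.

α ≈ 0.10

Power law: V₂/V₁ = (z₂/z₁)^α ⇒ α = ln(V₂/V₁) / ln(z₂/z₁)
α = ln(27.7/22.6) / ln(200.0/24.0) = ln(1.2257) / ln(8.3333)
  = 0.20348 / 2.12026 = 0.09597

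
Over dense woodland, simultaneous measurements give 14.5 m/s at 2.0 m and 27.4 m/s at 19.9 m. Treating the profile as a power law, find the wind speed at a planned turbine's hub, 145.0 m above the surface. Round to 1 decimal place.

First find α: α = ln(V₂/V₁)/ln(z₂/z₁) = ln(27.4/14.5)/ln(19.9/2.0) = 0.63639/2.29757 = 0.2770
Extrapolate from 19.9 m to 145.0 m: V₃ = 27.4 × (145.0/19.9)^0.2770 = 27.4 × 1.7334 = 47.4957 m/s

47.5 m/s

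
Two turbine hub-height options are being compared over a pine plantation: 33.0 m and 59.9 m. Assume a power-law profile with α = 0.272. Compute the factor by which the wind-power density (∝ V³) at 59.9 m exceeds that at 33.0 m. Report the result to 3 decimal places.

Speed ratio: V_B/V_A = (z_B/z_A)^α = (59.9/33.0)^0.272 = (1.8152)^0.272 = 1.17605
Power-density ratio: P_B/P_A = (V_B/V_A)³ = (1.17605)³ = 1.62657

1.627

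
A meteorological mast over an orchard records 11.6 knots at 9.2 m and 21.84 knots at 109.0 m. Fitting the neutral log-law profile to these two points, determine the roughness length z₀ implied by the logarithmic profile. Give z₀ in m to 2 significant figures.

z₀ ≈ 0.56 m

Log law: V(z) ∝ ln(z/z₀). With r = V₁/V₂ = 11.6/21.84 = 0.53114,
r · ln(z₂/z₀) = ln(z₁/z₀) ⇒ ln z₀ = (ln z₁ − r·ln z₂)/(1 − r)
ln z₀ = (2.21920 − 0.53114×4.69135) / 0.46886 = -0.5813
z₀ = exp(-0.5813) = 0.5592 m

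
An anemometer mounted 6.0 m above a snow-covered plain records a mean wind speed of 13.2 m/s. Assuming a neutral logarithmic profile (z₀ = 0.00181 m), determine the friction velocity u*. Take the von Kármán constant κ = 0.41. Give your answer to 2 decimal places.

Log law: V(z) = (u*/κ) · ln(z/z₀) ⇒ u* = κ · V / ln(z/z₀)
u* = 0.41 × 13.2 / ln(6.0/0.00181) = 0.41 × 13.2 / 8.1062
   = 5.4120 / 8.1062 = 0.6676 m/s

u* ≈ 0.67 m/s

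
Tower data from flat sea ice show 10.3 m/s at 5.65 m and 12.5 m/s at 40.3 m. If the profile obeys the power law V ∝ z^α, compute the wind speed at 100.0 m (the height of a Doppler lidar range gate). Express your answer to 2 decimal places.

First find α: α = ln(V₂/V₁)/ln(z₂/z₁) = ln(12.5/10.3)/ln(40.3/5.65) = 0.19358/1.96470 = 0.0985
Extrapolate from 40.3 m to 100.0 m: V₃ = 12.5 × (100.0/40.3)^0.0985 = 12.5 × 1.0937 = 13.6710 m/s

13.67 m/s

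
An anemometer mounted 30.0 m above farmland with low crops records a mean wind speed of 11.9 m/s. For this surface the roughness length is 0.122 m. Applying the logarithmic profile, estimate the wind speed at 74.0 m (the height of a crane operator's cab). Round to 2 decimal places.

13.85 m/s

Log law: V(z) ∝ ln(z/z₀), so V₂/V₁ = ln(z₂/z₀) / ln(z₁/z₀).
ln(74.0/0.122) = 6.4078, ln(30.0/0.122) = 5.5049
V₂ = 11.9 × 6.4078/5.5049 = 11.9 × 1.1640 = 13.8517 m/s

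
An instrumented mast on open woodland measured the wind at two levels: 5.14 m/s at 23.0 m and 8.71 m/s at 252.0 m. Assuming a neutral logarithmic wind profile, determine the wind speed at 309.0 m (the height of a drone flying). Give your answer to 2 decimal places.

9.01 m/s

Log law: V ∝ ln(z/z₀). From the pair, with r = V₁/V₂ = 0.59013,
ln z₀ = (ln z₁ − r·ln z₂)/(1 − r) = (3.1355 − 0.59013×5.5294)/0.40987 = -0.3112 → z₀ = 0.7325 m
V₃ = V₁ · ln(z₃/z₀)/ln(z₁/z₀) = 5.14 × 6.0446/3.4467 = 9.0141 m/s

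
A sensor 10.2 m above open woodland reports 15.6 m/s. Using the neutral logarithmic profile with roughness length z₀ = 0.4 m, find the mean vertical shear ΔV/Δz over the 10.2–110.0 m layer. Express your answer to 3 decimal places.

0.115 m/s/m

Log law: V₂ = V₁ · ln(z₂/z₀)/ln(z₁/z₀) = 15.6 × 5.6168/3.2387 = 27.0547 m/s
ΔV/Δz = (27.0547 − 15.6)/(110.0 − 10.2) = 11.4547/99.8000 = 0.11478 m/s/m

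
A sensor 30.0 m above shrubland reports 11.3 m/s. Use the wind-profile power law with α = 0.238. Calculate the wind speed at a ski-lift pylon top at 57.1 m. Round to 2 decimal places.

Power-law profile: V₂ = V₁ · (z₂/z₁)^α
V₂ = 11.3 × (57.1/30.0)^0.238 = 11.3 × (1.9033)^0.238
    = 11.3 × 1.1655 = 13.1705 m/s

13.17 m/s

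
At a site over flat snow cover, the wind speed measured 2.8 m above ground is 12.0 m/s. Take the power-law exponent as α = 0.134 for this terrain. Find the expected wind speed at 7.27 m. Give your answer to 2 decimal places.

13.64 m/s

Power-law profile: V₂ = V₁ · (z₂/z₁)^α
V₂ = 12.0 × (7.27/2.8)^0.134 = 12.0 × (2.5964)^0.134
    = 12.0 × 1.1364 = 13.6366 m/s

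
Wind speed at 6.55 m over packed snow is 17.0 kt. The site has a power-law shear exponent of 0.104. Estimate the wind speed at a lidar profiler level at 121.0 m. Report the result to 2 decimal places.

Power-law profile: V₂ = V₁ · (z₂/z₁)^α
V₂ = 17.0 × (121.0/6.55)^0.104 = 17.0 × (18.4733)^0.104
    = 17.0 × 1.3543 = 23.0234 kt

23.02 kt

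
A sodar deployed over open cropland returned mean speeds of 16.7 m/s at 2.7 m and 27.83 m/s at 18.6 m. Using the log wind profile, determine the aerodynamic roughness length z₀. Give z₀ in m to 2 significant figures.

z₀ ≈ 0.15 m

Log law: V(z) ∝ ln(z/z₀). With r = V₁/V₂ = 16.7/27.83 = 0.60007,
r · ln(z₂/z₀) = ln(z₁/z₀) ⇒ ln z₀ = (ln z₁ − r·ln z₂)/(1 − r)
ln z₀ = (0.99325 − 0.60007×2.92316) / 0.39993 = -1.9025
z₀ = exp(-1.9025) = 0.1492 m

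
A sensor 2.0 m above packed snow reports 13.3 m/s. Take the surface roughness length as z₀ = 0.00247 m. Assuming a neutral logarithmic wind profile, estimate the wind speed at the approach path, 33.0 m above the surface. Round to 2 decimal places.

18.87 m/s

Log law: V(z) ∝ ln(z/z₀), so V₂/V₁ = ln(z₂/z₀) / ln(z₁/z₀).
ln(33.0/0.00247) = 9.5000, ln(2.0/0.00247) = 6.6967
V₂ = 13.3 × 9.5000/6.6967 = 13.3 × 1.4186 = 18.8676 m/s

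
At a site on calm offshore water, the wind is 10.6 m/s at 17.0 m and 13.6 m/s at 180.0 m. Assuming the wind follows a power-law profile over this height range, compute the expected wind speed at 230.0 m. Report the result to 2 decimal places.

13.96 m/s

First find α: α = ln(V₂/V₁)/ln(z₂/z₁) = ln(13.6/10.6)/ln(180.0/17.0) = 0.24922/2.35974 = 0.1056
Extrapolate from 180.0 m to 230.0 m: V₃ = 13.6 × (230.0/180.0)^0.1056 = 13.6 × 1.0262 = 13.9567 m/s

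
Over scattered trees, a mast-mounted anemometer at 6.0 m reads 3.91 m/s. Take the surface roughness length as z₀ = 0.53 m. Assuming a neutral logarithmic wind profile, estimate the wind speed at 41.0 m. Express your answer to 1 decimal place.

7.0 m/s

Log law: V(z) ∝ ln(z/z₀), so V₂/V₁ = ln(z₂/z₀) / ln(z₁/z₀).
ln(41.0/0.53) = 4.3485, ln(6.0/0.53) = 2.4266
V₂ = 3.91 × 4.3485/2.4266 = 3.91 × 1.7920 = 7.0066 m/s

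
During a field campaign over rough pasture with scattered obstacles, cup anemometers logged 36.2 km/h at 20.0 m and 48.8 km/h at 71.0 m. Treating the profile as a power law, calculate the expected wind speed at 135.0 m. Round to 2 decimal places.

56.78 km/h

First find α: α = ln(V₂/V₁)/ln(z₂/z₁) = ln(48.8/36.2)/ln(71.0/20.0) = 0.29867/1.26695 = 0.2357
Extrapolate from 71.0 m to 135.0 m: V₃ = 48.8 × (135.0/71.0)^0.2357 = 48.8 × 1.1636 = 56.7818 km/h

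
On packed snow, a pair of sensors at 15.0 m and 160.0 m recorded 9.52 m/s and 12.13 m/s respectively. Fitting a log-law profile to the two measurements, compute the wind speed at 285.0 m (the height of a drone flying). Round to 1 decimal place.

12.8 m/s

Log law: V ∝ ln(z/z₀). From the pair, with r = V₁/V₂ = 0.78483,
ln z₀ = (ln z₁ − r·ln z₂)/(1 − r) = (2.7081 − 0.78483×5.0752)/0.21517 = -5.9261 → z₀ = 0.002669 m
V₃ = V₁ · ln(z₃/z₀)/ln(z₁/z₀) = 9.52 × 11.5785/8.6341 = 12.7666 m/s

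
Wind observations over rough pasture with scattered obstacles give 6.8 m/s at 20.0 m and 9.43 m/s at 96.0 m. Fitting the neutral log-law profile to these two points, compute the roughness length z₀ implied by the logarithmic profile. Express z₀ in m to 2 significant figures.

z₀ ≈ 0.35 m

Log law: V(z) ∝ ln(z/z₀). With r = V₁/V₂ = 6.8/9.43 = 0.72110,
r · ln(z₂/z₀) = ln(z₁/z₀) ⇒ ln z₀ = (ln z₁ − r·ln z₂)/(1 − r)
ln z₀ = (2.99573 − 0.72110×4.56435) / 0.27890 = -1.0600
z₀ = exp(-1.0600) = 0.3465 m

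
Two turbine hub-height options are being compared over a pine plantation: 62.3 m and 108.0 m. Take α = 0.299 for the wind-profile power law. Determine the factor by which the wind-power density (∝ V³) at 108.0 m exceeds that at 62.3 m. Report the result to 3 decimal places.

1.638

Speed ratio: V_B/V_A = (z_B/z_A)^α = (108.0/62.3)^0.299 = (1.7335)^0.299 = 1.17880
Power-density ratio: P_B/P_A = (V_B/V_A)³ = (1.17880)³ = 1.63804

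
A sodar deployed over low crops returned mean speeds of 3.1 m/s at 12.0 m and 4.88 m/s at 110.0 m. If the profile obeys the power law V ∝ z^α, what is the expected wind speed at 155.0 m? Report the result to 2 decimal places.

First find α: α = ln(V₂/V₁)/ln(z₂/z₁) = ln(4.88/3.1)/ln(110.0/12.0) = 0.45374/2.21557 = 0.2048
Extrapolate from 110.0 m to 155.0 m: V₃ = 4.88 × (155.0/110.0)^0.2048 = 4.88 × 1.0728 = 5.2351 m/s

5.24 m/s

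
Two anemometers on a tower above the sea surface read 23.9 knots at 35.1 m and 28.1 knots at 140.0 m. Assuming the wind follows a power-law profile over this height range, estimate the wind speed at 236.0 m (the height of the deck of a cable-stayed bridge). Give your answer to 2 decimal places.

29.87 knots

First find α: α = ln(V₂/V₁)/ln(z₂/z₁) = ln(28.1/23.9)/ln(140.0/35.1) = 0.16189/1.38344 = 0.1170
Extrapolate from 140.0 m to 236.0 m: V₃ = 28.1 × (236.0/140.0)^0.1170 = 28.1 × 1.0630 = 29.8707 knots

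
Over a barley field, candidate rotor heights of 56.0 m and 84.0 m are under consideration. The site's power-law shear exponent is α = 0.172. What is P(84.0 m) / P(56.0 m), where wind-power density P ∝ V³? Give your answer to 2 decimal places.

Speed ratio: V_B/V_A = (z_B/z_A)^α = (84.0/56.0)^0.172 = (1.5000)^0.172 = 1.07223
Power-density ratio: P_B/P_A = (V_B/V_A)³ = (1.07223)³ = 1.23272

1.23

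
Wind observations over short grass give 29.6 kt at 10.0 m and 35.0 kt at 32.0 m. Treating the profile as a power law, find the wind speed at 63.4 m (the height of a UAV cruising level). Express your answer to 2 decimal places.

First find α: α = ln(V₂/V₁)/ln(z₂/z₁) = ln(35.0/29.6)/ln(32.0/10.0) = 0.16757/1.16315 = 0.1441
Extrapolate from 32.0 m to 63.4 m: V₃ = 35.0 × (63.4/32.0)^0.1441 = 35.0 × 1.1035 = 38.6232 kt

38.62 kt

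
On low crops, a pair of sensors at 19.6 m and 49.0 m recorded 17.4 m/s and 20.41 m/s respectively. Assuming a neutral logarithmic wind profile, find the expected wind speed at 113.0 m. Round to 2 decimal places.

Log law: V ∝ ln(z/z₀). From the pair, with r = V₁/V₂ = 0.85252,
ln z₀ = (ln z₁ − r·ln z₂)/(1 − r) = (2.9755 − 0.85252×3.8918)/0.14748 = -2.3213 → z₀ = 0.09815 m
V₃ = V₁ · ln(z₃/z₀)/ln(z₁/z₀) = 17.4 × 7.0487/5.2968 = 23.1548 m/s

23.15 m/s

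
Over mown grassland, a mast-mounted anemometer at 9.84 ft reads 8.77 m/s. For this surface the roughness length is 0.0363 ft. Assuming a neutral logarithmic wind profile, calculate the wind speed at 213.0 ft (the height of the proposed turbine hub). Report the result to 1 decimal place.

13.6 m/s

Log law: V(z) ∝ ln(z/z₀), so V₂/V₁ = ln(z₂/z₀) / ln(z₁/z₀).
ln(213.0/0.0363) = 8.6772, ln(9.84/0.0363) = 5.6024
V₂ = 8.77 × 8.6772/5.6024 = 8.77 × 1.5488 = 13.5834 m/s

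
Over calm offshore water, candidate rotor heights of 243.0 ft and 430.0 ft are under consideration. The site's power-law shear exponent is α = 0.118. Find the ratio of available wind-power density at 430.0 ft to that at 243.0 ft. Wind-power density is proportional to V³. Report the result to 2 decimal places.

Speed ratio: V_B/V_A = (z_B/z_A)^α = (430.0/243.0)^0.118 = (1.7695)^0.118 = 1.06966
Power-density ratio: P_B/P_A = (V_B/V_A)³ = (1.06966)³ = 1.22389

1.22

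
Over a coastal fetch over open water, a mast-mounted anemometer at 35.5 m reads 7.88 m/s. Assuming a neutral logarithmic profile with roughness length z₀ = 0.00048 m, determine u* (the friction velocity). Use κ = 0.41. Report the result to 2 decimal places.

u* ≈ 0.29 m/s

Log law: V(z) = (u*/κ) · ln(z/z₀) ⇒ u* = κ · V / ln(z/z₀)
u* = 0.41 × 7.88 / ln(35.5/0.00048) = 0.41 × 7.88 / 11.2113
   = 3.2308 / 11.2113 = 0.2882 m/s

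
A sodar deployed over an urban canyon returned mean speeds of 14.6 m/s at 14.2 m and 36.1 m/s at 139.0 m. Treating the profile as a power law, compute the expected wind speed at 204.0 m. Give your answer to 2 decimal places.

First find α: α = ln(V₂/V₁)/ln(z₂/z₁) = ln(36.1/14.6)/ln(139.0/14.2) = 0.90527/2.28123 = 0.3968
Extrapolate from 139.0 m to 204.0 m: V₃ = 36.1 × (204.0/139.0)^0.3968 = 36.1 × 1.1644 = 42.0364 m/s

42.04 m/s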